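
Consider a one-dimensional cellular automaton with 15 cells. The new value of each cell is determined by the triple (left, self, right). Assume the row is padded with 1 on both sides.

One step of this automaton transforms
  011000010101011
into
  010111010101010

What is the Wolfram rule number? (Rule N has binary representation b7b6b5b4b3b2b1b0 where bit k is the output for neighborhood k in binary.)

position 14: 111 → 0  (bit 7 = 0)
position 2: 110 → 0  (bit 6 = 0)
position 0: 101 → 0  (bit 5 = 0)
position 3: 100 → 1  (bit 4 = 1)
position 1: 011 → 1  (bit 3 = 1)
position 7: 010 → 1  (bit 2 = 1)
position 6: 001 → 0  (bit 1 = 0)
position 4: 000 → 1  (bit 0 = 1)
bits b7..b0 = 00011101 = 29

29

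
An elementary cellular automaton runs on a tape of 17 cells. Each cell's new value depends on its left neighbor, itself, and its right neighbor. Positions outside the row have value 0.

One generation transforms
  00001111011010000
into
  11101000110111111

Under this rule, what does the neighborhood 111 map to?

0

At position 5 the neighborhood is 111; the next row has 0 there.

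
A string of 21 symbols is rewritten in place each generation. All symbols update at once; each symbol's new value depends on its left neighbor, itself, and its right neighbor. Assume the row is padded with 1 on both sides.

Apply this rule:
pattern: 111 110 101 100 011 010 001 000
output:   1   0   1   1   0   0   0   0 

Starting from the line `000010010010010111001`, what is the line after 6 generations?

100001001001001010100
010000100100100101010
101000010010010010101
010100001001001001010
101010000100100100101
010101000010010010010

010101000010010010010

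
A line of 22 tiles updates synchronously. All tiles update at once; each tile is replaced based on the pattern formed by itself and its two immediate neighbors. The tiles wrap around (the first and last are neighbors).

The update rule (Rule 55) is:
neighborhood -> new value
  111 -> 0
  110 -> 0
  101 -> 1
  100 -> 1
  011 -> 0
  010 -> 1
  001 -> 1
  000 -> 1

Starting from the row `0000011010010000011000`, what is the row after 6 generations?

0000011000000000011000

1111100111111111100111
0000011000000000011000
1111100111111111100111  (repeats generation 1; period 2)
generation 6: 0000011000000000011000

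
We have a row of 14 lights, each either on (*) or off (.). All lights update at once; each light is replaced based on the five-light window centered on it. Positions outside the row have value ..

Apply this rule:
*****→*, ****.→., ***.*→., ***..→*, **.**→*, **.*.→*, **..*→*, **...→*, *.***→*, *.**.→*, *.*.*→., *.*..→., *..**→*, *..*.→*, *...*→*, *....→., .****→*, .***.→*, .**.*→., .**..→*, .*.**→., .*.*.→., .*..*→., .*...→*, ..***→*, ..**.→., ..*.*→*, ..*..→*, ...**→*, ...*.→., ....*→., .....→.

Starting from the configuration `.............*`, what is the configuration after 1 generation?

.............*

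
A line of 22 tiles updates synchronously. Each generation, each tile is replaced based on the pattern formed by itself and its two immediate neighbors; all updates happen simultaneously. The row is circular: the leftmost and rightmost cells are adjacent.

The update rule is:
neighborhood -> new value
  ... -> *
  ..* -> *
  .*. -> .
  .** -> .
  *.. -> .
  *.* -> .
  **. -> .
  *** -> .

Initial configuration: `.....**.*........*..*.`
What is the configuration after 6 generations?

*****.....*******..*..
......****........*..*
.*****.....*******..*.
*......****........*..
..*****.....*******..*
.*......****........*.

.*......****........*.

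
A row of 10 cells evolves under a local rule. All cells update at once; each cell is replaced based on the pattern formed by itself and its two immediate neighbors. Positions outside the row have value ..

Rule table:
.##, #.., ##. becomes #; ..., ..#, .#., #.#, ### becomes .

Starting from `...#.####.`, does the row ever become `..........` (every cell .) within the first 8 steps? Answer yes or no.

.....#..##
......#.##
........##
........##  (fixed point — unchanged through step 8)
step 8 is ........##, still not uniform .

no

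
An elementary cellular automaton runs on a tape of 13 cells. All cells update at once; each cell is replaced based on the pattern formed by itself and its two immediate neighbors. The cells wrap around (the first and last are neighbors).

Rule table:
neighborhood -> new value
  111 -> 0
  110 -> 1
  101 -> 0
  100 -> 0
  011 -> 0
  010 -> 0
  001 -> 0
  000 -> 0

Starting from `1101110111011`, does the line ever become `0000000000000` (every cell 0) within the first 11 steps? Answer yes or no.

yes

step 1: 0100010001000
step 2: 0000000000000
all cells are 0 at step 2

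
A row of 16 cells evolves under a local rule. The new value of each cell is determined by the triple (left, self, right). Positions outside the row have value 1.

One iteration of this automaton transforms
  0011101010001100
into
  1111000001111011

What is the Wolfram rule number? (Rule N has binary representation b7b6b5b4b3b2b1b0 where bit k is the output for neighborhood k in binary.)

155

position 3: 111 → 1  (bit 7 = 1)
position 4: 110 → 0  (bit 6 = 0)
position 5: 101 → 0  (bit 5 = 0)
position 0: 100 → 1  (bit 4 = 1)
position 2: 011 → 1  (bit 3 = 1)
position 6: 010 → 0  (bit 2 = 0)
position 1: 001 → 1  (bit 1 = 1)
position 10: 000 → 1  (bit 0 = 1)
bits b7..b0 = 10011011 = 155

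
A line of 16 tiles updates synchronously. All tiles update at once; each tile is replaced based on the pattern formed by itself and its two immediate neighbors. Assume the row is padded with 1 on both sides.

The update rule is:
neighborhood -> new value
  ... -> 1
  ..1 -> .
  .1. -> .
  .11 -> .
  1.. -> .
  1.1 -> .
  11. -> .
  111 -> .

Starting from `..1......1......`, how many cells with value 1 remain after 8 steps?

3

....1111...1111.
.11......1......
....1111...1111.  (repeats step 1; period 2)
step 8: .11......1......
count of 1: 3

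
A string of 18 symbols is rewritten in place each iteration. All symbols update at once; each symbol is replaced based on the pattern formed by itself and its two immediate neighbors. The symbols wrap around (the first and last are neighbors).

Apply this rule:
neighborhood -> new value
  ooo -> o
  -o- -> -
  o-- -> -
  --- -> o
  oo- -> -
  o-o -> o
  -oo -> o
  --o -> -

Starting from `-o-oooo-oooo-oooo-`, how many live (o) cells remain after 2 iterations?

13

iteration 1: --oooo-oooo-oooo--
iteration 2: o-ooo-oooo-oooo--o
count of o: 13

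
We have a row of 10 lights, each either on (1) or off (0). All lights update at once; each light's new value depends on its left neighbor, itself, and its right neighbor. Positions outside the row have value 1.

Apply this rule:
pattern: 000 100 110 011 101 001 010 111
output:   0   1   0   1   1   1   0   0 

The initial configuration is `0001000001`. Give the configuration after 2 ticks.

tick 1: 1010100011
tick 2: 0101010110

0101010110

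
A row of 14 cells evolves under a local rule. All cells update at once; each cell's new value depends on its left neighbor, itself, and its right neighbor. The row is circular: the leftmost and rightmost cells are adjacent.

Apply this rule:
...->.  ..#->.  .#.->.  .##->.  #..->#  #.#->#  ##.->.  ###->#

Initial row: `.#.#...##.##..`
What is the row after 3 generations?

#...#.#....#..

generation 1: ..#.#....#..#.
generation 2: ...#.#....#..#
generation 3: #...#.#....#..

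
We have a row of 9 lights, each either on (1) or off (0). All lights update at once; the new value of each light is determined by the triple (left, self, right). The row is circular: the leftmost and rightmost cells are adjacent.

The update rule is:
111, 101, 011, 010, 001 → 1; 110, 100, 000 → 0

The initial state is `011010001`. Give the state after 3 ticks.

110110011
101100111
011001111

011001111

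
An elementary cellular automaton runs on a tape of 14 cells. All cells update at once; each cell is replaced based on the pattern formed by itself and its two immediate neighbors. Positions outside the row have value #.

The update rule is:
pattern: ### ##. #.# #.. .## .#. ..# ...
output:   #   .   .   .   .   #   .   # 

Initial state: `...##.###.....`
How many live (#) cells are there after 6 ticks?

5

tick 1: .#.....#..###.
tick 2: .#.###.#...#..
tick 3: .#..#..#.#.#..
tick 4: .#..#..#.#.#..  (fixed point — unchanged through tick 6)
count of #: 5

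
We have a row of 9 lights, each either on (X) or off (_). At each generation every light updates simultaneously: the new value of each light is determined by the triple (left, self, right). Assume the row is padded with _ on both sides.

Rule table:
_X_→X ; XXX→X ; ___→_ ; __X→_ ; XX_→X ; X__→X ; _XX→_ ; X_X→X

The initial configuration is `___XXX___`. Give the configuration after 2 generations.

_____XXX_

____XXX__
_____XXX_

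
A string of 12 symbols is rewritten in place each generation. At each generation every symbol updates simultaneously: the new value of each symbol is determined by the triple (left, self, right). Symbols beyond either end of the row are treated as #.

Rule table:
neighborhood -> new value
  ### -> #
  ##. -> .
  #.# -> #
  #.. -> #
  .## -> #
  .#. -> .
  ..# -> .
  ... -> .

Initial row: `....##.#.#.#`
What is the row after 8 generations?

generation 1: #...#.#.#.##
generation 2: .#...#.#.###
generation 3: #.#...#.####
generation 4: .#.#...#####
generation 5: #.#.#..#####
generation 6: .#.#.#.#####
generation 7: #.#.#.######
generation 8: .#.#.#######

.#.#.#######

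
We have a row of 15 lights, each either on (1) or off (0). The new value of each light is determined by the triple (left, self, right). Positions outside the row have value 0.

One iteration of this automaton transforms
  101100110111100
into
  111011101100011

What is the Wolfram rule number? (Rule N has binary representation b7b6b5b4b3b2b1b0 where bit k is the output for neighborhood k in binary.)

63

position 10: 111 → 0  (bit 7 = 0)
position 3: 110 → 0  (bit 6 = 0)
position 1: 101 → 1  (bit 5 = 1)
position 4: 100 → 1  (bit 4 = 1)
position 2: 011 → 1  (bit 3 = 1)
position 0: 010 → 1  (bit 2 = 1)
position 5: 001 → 1  (bit 1 = 1)
position 14: 000 → 1  (bit 0 = 1)
bits b7..b0 = 00111111 = 63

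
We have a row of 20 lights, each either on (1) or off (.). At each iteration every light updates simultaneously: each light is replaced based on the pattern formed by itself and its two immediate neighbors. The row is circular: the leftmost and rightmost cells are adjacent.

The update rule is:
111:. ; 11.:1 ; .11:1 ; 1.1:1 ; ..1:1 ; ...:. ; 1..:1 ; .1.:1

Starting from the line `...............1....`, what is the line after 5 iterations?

..............111...
.............11.11..
............1111111.
...........11.....11
1.........1111...111

1.........1111...111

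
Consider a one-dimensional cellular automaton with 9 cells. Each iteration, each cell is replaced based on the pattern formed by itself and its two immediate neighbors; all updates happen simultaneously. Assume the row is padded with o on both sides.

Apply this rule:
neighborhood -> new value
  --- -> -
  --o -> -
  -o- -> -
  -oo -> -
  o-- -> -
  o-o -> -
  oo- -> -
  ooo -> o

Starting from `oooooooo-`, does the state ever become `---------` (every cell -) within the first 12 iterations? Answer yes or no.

ooooooo--
oooooo---
ooooo----
oooo-----
ooo------
oo-------
o--------
---------
all cells are - at iteration 8

yes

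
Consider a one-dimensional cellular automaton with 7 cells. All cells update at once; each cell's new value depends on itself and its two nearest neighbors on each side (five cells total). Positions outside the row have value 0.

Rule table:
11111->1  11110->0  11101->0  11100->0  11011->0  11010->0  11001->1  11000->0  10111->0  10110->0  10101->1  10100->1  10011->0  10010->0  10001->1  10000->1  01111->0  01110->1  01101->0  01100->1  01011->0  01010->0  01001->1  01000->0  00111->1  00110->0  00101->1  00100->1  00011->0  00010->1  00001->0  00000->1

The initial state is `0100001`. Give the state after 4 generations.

1001001

1101011
0001001
1011101
1001001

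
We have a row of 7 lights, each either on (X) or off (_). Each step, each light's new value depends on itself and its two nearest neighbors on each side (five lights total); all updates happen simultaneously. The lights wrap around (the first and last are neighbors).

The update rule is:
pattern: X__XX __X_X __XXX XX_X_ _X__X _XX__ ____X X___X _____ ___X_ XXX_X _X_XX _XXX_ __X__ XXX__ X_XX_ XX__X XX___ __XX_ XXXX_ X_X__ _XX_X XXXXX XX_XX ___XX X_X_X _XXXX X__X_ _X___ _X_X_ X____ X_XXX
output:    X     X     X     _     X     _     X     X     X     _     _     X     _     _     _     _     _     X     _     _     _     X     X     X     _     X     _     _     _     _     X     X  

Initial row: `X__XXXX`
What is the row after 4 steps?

step 1: __XX_X_
step 2: X__X___
step 3: _X___X_
step 4: ___X__X

___X__X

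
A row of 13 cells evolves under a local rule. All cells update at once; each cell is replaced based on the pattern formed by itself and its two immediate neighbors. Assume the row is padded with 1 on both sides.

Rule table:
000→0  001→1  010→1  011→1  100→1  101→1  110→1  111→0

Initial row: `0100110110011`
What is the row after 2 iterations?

0000000000011

iteration 1: 1111111111110
iteration 2: 0000000000011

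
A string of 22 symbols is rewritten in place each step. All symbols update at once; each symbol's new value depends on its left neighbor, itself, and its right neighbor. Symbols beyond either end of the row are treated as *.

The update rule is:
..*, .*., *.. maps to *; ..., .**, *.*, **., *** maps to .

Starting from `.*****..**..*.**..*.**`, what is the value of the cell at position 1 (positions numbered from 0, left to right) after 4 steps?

step 1: ......**..***...***...
step 2: *....*..**...*.*...*.*
step 3: .*..****..*.**.**.**..
step 4: .***....***.........**
position 1 holds *

*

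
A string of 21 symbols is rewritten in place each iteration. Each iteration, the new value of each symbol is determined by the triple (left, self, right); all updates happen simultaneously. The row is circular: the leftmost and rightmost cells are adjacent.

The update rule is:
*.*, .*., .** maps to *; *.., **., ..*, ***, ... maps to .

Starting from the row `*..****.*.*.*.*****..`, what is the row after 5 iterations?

*..*...*.............

*..*...********......
*..*...*.............
*..*...*.............  (fixed point — unchanged through iteration 5)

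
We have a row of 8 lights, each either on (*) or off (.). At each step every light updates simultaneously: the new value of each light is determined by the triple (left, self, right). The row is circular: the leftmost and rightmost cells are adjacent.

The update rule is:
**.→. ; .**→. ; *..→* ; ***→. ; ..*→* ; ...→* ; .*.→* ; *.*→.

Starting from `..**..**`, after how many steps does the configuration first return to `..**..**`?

2

**..**..
..**..**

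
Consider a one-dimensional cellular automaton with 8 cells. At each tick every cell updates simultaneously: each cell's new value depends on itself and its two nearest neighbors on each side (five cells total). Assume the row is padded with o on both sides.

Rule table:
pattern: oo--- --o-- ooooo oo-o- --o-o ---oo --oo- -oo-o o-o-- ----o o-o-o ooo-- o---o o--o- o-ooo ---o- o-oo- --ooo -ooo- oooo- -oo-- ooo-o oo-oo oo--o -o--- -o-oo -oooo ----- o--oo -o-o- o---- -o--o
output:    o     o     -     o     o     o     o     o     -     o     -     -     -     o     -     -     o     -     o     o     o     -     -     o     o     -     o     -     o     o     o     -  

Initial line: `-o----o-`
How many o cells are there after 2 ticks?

2

o-ooo-o-
---o-o--
count of o: 2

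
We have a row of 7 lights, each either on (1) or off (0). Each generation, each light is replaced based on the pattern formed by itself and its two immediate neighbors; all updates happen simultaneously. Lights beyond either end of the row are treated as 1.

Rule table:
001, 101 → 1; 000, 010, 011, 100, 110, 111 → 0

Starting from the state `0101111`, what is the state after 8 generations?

1010101

1010000
0100001
1000010
0000101
0001010
0010101
0101010
1010101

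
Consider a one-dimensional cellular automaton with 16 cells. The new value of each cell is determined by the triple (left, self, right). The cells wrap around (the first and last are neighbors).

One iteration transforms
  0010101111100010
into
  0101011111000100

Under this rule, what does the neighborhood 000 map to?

0

At position 0 the neighborhood is 000; the next row has 0 there.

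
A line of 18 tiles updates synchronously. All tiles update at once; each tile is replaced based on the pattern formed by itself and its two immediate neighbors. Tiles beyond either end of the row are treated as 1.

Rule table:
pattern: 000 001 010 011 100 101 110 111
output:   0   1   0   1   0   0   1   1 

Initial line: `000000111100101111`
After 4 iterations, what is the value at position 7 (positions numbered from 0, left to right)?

000001111101001111
000011111100011111
000111111100111111
001111111101111111
position 7 holds 1

1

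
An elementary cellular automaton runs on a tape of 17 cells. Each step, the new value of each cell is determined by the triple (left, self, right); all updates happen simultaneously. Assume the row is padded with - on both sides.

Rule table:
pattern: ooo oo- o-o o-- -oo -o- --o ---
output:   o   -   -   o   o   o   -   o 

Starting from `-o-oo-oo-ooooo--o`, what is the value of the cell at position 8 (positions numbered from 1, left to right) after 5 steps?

-o-o--o--oooo-o-o
-o-oo-oo-ooo--o-o
-o-o--o--oo-o-o-o
-o-oo-oo-o--o-o-o
-o-o--o--oo-o-o-o
position 8 holds -

-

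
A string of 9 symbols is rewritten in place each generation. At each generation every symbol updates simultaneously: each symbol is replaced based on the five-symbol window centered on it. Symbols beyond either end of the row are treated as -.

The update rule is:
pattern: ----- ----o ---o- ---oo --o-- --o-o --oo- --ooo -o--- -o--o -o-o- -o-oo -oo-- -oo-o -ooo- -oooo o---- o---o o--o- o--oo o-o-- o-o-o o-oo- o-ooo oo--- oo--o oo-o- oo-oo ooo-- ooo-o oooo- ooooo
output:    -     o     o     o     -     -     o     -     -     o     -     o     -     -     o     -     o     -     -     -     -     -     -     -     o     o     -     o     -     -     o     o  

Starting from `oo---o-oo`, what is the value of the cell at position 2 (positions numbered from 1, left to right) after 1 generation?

-

o-o-o-o--
position 2 holds -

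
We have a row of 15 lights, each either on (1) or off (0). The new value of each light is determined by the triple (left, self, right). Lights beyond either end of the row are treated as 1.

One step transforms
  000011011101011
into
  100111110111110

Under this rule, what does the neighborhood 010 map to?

1

At position 11 the neighborhood is 010; the next row has 1 there.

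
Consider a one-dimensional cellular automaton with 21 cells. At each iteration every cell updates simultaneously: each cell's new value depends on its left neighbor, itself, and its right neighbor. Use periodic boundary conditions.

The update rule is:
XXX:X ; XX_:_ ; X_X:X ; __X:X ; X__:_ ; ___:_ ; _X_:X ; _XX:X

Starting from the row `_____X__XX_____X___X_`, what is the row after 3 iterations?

____XX_XX_____XX__XX_
___XX_XX_____XX__XX__
__XX_XX_____XX__XX___

__XX_XX_____XX__XX___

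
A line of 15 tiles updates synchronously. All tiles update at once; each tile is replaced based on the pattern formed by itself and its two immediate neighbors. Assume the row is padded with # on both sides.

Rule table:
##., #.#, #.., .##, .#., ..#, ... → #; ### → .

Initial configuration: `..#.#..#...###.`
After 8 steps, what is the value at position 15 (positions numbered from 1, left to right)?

.

step 1: ############.##
step 2: ...........###.
step 3: ############.##  (repeats step 1; period 2)
step 8: ...........###.
position 15 holds .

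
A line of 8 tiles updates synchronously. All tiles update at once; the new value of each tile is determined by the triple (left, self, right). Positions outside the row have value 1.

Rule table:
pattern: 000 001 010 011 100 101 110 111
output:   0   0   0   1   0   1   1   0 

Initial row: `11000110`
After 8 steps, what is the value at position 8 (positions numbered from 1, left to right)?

0

01000111
10000100
10000000
10000000  (fixed point — unchanged through step 8)
position 8 holds 0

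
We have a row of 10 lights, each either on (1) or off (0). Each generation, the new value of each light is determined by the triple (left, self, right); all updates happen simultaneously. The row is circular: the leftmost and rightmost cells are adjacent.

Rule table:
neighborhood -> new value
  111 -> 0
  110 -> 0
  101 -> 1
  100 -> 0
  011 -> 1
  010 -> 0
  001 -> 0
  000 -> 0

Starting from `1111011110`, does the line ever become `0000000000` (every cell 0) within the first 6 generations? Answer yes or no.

yes

1000110001
0000100001
0000000000
all cells are 0 at generation 3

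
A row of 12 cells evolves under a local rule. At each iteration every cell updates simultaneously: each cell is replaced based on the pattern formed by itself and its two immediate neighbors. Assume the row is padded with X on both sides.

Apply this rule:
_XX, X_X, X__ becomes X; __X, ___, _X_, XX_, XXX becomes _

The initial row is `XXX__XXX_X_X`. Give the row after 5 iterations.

_X_X___X_XX_

___X_X__X_XX
X___X_X__XX_
_X___X_X_X_X
X_X___X_X_XX
_X_X___X_XX_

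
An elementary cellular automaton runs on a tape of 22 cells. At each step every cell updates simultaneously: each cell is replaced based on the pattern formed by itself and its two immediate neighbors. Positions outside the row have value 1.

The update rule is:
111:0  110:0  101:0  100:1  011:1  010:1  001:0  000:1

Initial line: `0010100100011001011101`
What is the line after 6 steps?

step 1: 1010110111010101010001
step 2: 0010100100010101011101
step 3: 1010110111010101010001  (repeats step 1; period 2)
step 6: 0010100100010101011101

0010100100010101011101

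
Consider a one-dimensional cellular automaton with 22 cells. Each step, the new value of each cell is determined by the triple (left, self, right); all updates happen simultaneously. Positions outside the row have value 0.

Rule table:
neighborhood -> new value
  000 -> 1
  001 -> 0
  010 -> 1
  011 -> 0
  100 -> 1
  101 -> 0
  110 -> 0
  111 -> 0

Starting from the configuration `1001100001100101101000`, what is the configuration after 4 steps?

1110000111011111000000

step 1: 1100011100010100001111
step 2: 0011000011010111100000
step 3: 1000111000010000011111
step 4: 1110000111011111000000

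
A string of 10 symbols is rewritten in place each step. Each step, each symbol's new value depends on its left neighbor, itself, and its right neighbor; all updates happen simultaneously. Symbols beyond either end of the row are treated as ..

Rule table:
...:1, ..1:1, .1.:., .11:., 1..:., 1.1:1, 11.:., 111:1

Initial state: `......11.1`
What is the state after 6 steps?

..1...1..1

111111..1.
.1111..1..
1.11..1..1
.1...1..1.
1..11..1..
..1...1..1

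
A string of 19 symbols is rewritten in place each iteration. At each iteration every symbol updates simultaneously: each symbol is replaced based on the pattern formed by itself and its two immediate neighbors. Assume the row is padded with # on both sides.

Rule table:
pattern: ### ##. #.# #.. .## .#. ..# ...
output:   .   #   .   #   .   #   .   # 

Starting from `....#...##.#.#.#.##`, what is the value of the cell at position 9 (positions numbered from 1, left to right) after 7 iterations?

.

###.###..#.#.#.#...
..#...##.#.#.#.###.
#.###..#.#.#.#...#.
#...##.#.#.#.###.#.
###..#.#.#.#...#.#.
..##.#.#.#.###.#.#.
#..#.#.#.#...#.#.#.
position 9 holds .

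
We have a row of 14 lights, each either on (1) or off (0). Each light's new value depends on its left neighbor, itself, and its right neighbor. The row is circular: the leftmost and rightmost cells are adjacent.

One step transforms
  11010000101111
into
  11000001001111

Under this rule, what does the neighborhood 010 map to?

0

At position 3 the neighborhood is 010; the next row has 0 there.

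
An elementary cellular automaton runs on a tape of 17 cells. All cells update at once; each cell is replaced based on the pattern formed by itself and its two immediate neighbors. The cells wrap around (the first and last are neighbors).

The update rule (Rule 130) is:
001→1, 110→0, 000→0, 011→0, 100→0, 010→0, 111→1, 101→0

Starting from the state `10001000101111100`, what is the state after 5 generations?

00010001000111001
00100010001010010
01000100010000100
10001000100001000
00010001000010001

00010001000010001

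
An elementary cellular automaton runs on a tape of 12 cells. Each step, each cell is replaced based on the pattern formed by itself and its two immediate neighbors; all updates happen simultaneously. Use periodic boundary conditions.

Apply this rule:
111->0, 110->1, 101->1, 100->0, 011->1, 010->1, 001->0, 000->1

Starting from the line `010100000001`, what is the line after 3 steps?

111101111101
000111000111
010101010101

010101010101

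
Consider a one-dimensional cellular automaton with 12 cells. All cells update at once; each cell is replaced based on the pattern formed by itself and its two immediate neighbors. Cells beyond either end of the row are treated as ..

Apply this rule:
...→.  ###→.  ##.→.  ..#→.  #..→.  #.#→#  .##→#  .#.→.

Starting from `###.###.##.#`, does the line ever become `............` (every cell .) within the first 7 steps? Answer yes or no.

step 1: #..##..##.#.
step 2: ...#...#.#..
step 3: ........#...
step 4: ............
all cells are . at step 4

yes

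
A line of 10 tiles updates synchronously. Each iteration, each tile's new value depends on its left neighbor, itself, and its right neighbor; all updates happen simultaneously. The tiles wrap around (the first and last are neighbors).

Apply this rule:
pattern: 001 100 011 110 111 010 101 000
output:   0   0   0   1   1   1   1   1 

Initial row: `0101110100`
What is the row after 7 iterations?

1111110110

0110111101
1011011111
1101101111
1110110111
1111011011
1111101101
1111110110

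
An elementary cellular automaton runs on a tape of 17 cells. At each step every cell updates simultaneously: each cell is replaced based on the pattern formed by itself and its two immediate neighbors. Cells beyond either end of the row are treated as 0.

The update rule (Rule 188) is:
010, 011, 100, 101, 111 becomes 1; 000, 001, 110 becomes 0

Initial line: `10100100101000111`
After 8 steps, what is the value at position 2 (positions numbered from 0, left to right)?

11110110111100110
11101101111010101
11011011110111111
10110111101111110
11101111011111101
11011110111111011
10111101111110110
11111011111101101
position 2 holds 1

1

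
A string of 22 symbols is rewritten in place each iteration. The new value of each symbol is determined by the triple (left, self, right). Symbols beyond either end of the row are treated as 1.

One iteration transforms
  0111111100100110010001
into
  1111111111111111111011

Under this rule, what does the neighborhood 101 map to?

At position 0 the neighborhood is 101; the next row has 1 there.

1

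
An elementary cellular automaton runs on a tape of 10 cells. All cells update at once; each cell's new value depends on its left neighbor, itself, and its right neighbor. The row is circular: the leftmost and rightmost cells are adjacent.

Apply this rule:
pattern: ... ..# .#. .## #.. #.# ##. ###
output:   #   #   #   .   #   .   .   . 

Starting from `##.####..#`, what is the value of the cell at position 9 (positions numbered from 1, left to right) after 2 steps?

step 1: .......##.
step 2: #######..#
position 9 holds .

.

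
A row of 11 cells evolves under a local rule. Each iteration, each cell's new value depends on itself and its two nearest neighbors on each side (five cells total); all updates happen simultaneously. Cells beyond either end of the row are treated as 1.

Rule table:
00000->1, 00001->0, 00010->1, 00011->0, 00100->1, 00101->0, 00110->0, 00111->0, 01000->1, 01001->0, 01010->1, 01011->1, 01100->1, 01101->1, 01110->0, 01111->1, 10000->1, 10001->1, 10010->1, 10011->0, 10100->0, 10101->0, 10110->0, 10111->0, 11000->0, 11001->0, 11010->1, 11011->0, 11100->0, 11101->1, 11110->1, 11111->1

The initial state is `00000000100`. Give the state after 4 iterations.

01111101100
00111100100
00011001100
01001000100

01001000100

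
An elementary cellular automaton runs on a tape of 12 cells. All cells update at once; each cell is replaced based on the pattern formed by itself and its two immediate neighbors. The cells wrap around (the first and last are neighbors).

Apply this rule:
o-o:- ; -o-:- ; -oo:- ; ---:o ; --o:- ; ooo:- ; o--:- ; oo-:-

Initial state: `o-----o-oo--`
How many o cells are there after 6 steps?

--ooo-------
o-----oooooo
--ooo-------  (repeats step 1; period 2)
step 6: o-----oooooo
count of o: 7

7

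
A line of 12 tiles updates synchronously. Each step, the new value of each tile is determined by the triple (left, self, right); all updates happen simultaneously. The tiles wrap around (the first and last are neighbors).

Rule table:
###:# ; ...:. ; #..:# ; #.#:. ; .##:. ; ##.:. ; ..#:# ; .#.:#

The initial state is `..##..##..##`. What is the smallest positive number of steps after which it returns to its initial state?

##..##..##..
..##..##..##

2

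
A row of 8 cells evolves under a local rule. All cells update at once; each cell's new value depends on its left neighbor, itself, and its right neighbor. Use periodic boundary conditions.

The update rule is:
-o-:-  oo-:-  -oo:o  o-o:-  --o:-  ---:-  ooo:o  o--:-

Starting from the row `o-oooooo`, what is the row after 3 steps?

--oooo--

step 1: --oooooo
step 2: --ooooo-
step 3: --oooo--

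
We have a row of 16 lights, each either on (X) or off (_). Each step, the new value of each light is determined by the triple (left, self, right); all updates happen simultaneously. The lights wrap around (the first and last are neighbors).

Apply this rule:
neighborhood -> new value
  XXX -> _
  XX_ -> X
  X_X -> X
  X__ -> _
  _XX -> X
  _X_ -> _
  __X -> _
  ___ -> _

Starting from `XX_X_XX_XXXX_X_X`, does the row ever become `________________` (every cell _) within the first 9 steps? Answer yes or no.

yes

step 1: _XX_XXXXX__XX_XX
step 2: XXXXX___X__XXXXX
step 3: ____X______X____
step 4: ________________
all cells are _ at step 4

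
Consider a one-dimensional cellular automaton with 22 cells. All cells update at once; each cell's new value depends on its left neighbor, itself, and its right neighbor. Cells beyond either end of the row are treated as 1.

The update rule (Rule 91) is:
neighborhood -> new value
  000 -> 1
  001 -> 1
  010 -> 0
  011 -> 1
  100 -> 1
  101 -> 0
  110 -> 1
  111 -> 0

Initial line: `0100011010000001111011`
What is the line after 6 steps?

1110001111000011111000

0011111001111111001010
1110001111000001110000
0011111001111111011111
1110001111000001010000
0011111001111110001111
1110001111000011111000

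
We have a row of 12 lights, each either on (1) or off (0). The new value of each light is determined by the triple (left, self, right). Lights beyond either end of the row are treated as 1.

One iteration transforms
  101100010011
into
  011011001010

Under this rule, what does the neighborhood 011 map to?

1

At position 2 the neighborhood is 011; the next row has 1 there.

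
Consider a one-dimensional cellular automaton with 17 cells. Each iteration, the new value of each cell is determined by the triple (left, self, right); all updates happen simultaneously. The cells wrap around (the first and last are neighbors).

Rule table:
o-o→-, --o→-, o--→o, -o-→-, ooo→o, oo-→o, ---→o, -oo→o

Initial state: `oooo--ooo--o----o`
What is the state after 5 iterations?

ooooo-oooo--ooo-o
ooooo-ooooo-ooo-o
ooooo-ooooo-ooo-o  (fixed point — unchanged through iteration 5)

ooooo-ooooo-ooo-o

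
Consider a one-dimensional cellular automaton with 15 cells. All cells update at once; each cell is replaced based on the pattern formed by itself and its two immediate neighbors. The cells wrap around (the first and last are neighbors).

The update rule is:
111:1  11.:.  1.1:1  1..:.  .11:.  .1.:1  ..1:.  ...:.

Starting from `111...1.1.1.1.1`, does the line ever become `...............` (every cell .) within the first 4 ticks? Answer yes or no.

no

11....11111111.
.......111111.1
........1111.11
.........11.1..
tick 4 is .........11.1.., still not uniform .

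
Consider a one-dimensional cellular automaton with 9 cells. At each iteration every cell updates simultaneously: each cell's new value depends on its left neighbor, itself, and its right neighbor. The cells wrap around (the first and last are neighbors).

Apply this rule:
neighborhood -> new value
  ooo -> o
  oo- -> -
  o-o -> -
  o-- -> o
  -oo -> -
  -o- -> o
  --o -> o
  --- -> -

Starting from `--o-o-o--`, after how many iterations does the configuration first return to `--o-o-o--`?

iteration 1: -oo-o-oo-
iteration 2: o---o---o
iteration 3: -o-ooo-o-
iteration 4: oo--o--oo
iteration 5: o-ooooo-o
iteration 6: ---ooo---
iteration 7: --o-o-o--

7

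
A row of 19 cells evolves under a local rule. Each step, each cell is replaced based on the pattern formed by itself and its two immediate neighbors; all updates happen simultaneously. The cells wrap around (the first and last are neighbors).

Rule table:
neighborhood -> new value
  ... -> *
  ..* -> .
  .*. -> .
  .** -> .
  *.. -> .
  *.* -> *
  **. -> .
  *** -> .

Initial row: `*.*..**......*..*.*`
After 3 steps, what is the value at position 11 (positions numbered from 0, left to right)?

*

step 1: .*......****.....*.
step 2: ...****......***...
step 3: **......****.....**
position 11 holds *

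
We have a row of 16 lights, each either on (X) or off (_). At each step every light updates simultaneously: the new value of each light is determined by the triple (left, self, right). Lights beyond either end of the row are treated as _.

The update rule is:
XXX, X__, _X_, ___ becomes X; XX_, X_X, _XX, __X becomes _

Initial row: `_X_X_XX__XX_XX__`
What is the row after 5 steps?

step 1: _X_X___X______XX
step 2: _X_XXX_XXXXXX___
step 3: _X__X___XXXX_XXX
step 4: _XX_XXX__XX___X_
step 5: _____X_X___XX_XX

_____X_X___XX_XX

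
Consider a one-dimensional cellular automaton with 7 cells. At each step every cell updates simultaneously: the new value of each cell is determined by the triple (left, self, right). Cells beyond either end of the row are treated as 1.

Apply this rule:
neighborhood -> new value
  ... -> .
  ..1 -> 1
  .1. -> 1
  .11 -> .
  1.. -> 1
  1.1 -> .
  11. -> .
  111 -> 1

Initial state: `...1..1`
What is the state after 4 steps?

..111.1

1.1111.
...11..
1.1..11
..111.1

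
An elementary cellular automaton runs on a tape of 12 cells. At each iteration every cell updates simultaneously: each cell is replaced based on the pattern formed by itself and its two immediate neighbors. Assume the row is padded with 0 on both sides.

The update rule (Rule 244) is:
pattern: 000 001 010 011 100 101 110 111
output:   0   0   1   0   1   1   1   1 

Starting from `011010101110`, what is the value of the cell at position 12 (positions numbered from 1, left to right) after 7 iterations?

1

001111110111
000111111011
000011111101
000001111111
000000111111
000000011111
000000001111
position 12 holds 1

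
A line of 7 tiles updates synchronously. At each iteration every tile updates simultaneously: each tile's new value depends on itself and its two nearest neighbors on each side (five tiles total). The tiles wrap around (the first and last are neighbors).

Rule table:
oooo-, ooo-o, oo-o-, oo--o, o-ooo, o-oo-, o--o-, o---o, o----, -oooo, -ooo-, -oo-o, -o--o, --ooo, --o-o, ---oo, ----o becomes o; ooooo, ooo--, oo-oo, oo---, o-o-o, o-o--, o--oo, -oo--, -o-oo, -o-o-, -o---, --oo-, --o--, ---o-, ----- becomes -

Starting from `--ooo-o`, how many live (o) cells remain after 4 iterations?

o-oooo-
--ooooo
o-oo-o-
--ooo--
count of o: 3

3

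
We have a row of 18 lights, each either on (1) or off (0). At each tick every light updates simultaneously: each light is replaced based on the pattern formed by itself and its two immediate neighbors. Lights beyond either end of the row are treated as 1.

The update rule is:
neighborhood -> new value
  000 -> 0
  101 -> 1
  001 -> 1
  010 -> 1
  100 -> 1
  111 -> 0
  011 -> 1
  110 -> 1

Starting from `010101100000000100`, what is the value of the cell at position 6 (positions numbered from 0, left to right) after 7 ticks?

tick 1: 111111110000001111
tick 2: 000000011000011000
tick 3: 100000111100111101
tick 4: 110001100111100111
tick 5: 011011111100111100
tick 6: 111110000111100111
tick 7: 000011001100111100
position 6 holds 0

0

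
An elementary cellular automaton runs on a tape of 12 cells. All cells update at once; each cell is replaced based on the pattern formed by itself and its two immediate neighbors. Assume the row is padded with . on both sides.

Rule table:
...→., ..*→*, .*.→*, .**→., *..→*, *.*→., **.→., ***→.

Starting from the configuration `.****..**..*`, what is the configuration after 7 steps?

*....**..***
**..*..**...
..*****..*..
.*.....****.
***...*....*
...*.***..**
..**....**..

..**....**..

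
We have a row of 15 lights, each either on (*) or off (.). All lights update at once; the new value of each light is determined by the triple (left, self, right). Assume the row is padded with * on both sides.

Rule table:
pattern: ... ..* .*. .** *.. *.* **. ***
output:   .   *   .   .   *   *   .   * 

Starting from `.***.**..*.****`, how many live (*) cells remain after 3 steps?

*.*.*..**.*.***
.*.*.**..*.*.**
*.*.*..**.*.*.*
count of *: 8

8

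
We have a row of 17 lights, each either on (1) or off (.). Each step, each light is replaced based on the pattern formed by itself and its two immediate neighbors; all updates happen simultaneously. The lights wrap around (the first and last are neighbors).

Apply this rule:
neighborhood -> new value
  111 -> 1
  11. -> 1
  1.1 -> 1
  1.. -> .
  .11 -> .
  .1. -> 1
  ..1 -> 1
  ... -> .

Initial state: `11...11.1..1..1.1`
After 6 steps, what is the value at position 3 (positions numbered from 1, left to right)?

1

step 1: 11..1.111.11.111.
step 2: .1.111.111.11.111
step 3: 111.111.111.11.11
step 4: 1111.111.111.11.1
step 5: 11111.111.111.11.
step 6: .11111.111.111.11
position 3 holds 1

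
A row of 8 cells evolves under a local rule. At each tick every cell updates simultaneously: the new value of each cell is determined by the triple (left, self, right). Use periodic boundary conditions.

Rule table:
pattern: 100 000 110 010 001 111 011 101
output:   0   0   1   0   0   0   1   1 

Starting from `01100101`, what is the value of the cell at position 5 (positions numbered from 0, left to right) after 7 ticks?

tick 1: 11100010
tick 2: 10100001
tick 3: 11000001
tick 4: 01000001
tick 5: 10000000
tick 6: 00000000
tick 7: 00000000
position 5 holds 0

0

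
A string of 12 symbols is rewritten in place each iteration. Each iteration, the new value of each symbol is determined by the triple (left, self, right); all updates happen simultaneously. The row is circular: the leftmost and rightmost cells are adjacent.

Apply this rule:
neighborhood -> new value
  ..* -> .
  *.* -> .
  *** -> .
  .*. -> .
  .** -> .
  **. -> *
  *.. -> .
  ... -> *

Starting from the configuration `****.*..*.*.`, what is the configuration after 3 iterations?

.*.*........

...*........
**...*******
.*.*........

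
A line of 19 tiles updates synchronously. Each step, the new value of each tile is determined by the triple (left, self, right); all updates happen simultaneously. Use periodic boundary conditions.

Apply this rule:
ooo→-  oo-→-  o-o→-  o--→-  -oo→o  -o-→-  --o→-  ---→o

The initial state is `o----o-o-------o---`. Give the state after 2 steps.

--oo-----ooooo---o-
o-o--ooo-o-----o---

o-o--ooo-o-----o---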